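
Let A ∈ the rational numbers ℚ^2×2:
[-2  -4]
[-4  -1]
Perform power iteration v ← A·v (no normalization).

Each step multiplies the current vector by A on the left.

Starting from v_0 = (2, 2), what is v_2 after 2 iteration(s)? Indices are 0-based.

v_0 = (2, 2).
v_1 = A·v_0 = (-12, -10).
v_2 = A·v_1 = (64, 58).

v_2 = (64, 58)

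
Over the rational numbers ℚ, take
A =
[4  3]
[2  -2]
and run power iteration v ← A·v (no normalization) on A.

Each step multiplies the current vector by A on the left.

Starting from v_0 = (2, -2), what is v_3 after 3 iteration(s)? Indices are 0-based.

v_3 = (92, 88)

v_0 = (2, -2).
v_1 = A·v_0 = (2, 8).
v_2 = A·v_1 = (32, -12).
v_3 = A·v_2 = (92, 88).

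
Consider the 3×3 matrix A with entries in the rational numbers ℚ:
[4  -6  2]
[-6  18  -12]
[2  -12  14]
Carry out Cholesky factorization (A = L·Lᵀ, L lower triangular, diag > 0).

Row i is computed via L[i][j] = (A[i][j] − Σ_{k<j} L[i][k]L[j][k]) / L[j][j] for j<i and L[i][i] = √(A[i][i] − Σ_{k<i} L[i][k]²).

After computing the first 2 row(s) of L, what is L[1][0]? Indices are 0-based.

Step 1: L[0][0] = √(4) = 2.
  L[1][0] = (-6) / L[0][0] = -3.
Step 2: L[1][1] = √(9) = 3.

L[1][0] = -3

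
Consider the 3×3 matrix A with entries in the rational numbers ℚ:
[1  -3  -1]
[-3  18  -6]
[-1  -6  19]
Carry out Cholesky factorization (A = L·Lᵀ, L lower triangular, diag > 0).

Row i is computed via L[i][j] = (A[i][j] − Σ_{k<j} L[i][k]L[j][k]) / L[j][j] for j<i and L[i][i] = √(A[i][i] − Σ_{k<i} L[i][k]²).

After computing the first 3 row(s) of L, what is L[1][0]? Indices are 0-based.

L[1][0] = -3

Step 1: L[0][0] = √(1) = 1.
  L[1][0] = (-3) / L[0][0] = -3.
Step 2: L[1][1] = √(9) = 3.
  L[2][0] = (-1) / L[0][0] = -1.
  L[2][1] = (-9) / L[1][1] = -3.
Step 3: L[2][2] = √(9) = 3.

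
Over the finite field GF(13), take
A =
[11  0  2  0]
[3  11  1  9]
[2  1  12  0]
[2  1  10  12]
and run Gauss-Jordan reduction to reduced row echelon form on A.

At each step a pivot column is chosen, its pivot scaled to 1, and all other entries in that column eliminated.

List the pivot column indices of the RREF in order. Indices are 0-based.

pivot columns: 0, 1, 2, 3

step 1: normalize row 0 (÷11) = (1, 0, 12, 0)
  row 1: subtract 3×row0 = (0, 11, 4, 9)
  row 2: subtract 2×row0 = (0, 1, 1, 0)
  row 3: subtract 2×row0 = (0, 1, 12, 12)
step 2: normalize row 1 (÷11) = (0, 1, 11, 2)
  row 2: subtract 1×row1 = (0, 0, 3, 11)
  row 3: subtract 1×row1 = (0, 0, 1, 10)
step 3: normalize row 2 (÷3) = (0, 0, 1, 8)
  row 0: subtract 12×row2 = (1, 0, 0, 8)
  row 1: subtract 11×row2 = (0, 1, 0, 5)
  row 3: subtract 1×row2 = (0, 0, 0, 2)
step 4: normalize row 3 (÷2) = (0, 0, 0, 1)
  row 0: subtract 8×row3 = (1, 0, 0, 0)
  row 1: subtract 5×row3 = (0, 1, 0, 0)
  row 2: subtract 8×row3 = (0, 0, 1, 0)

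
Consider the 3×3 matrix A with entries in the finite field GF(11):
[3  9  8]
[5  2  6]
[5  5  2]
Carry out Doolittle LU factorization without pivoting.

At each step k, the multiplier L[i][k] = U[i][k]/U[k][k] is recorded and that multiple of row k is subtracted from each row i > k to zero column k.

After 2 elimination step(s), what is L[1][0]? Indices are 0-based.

k=0: U[0][0]=3
  eliminate (1,0): mult=9, new row 1: (0, 9, 0); set L[1][0]=9
  eliminate (2,0): mult=9, new row 2: (0, 1, 7); set L[2][0]=9
k=1: U[1][1]=9
  eliminate (2,1): mult=5, new row 2: (0, 0, 7); set L[2][1]=5

L[1][0] = 9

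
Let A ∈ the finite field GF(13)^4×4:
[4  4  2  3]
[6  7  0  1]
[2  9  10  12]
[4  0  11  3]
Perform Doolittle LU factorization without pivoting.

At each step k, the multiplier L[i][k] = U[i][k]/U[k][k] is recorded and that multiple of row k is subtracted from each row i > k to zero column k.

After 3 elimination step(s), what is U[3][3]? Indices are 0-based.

Step 1: pivot at (0,0) is 4.
  row1 ← row1 − (8)·row0  ⇒  L[1][0]=8, U row1=(0, 1, 10, 3)
  row2 ← row2 − (7)·row0  ⇒  L[2][0]=7, U row2=(0, 7, 9, 4)
  row3 ← row3 − (1)·row0  ⇒  L[3][0]=1, U row3=(0, 9, 9, 0)
Step 2: pivot at (1,1) is 1.
  row2 ← row2 − (7)·row1  ⇒  L[2][1]=7, U row2=(0, 0, 4, 9)
  row3 ← row3 − (9)·row1  ⇒  L[3][1]=9, U row3=(0, 0, 10, 12)
Step 3: pivot at (2,2) is 4.
  row3 ← row3 − (9)·row2  ⇒  L[3][2]=9, U row3=(0, 0, 0, 9)

U[3][3] = 9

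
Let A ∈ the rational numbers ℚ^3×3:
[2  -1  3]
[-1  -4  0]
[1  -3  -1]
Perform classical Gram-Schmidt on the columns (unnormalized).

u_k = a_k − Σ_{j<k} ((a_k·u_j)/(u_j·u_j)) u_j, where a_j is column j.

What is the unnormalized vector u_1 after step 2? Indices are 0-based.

Step 1: u_0 = a_0 = (2, -1, 1).
Step 2: u_1 = a_1 − (-1/6)·u_0 = (-2/3, -25/6, -17/6).

u_1 = (-2/3, -25/6, -17/6)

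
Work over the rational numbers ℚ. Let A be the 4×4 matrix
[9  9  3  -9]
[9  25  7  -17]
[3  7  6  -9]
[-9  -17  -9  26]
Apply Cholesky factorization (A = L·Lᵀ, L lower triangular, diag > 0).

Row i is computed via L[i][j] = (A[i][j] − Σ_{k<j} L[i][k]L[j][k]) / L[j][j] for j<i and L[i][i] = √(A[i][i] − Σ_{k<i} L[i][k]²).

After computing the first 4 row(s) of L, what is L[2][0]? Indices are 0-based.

Step 1: L[0][0] = √(9) = 3.
  L[1][0] = (9) / L[0][0] = 3.
Step 2: L[1][1] = √(16) = 4.
  L[2][0] = (3) / L[0][0] = 1.
  L[2][1] = (4) / L[1][1] = 1.
Step 3: L[2][2] = √(4) = 2.
  L[3][0] = (-9) / L[0][0] = -3.
  L[3][1] = (-8) / L[1][1] = -2.
  L[3][2] = (-4) / L[2][2] = -2.
Step 4: L[3][3] = √(9) = 3.

L[2][0] = 1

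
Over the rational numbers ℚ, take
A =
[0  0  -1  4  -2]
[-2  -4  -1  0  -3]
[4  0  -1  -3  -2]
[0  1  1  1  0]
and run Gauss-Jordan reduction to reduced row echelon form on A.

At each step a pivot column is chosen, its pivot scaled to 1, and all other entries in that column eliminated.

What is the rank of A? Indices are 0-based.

rank = 4

pivot(0,0): swap R0↔R1
pivot(0,0)=-2: scale R0 → (1, 2, 1/2, 0, 3/2)
  clear (2,0): R2 −= (4)R0 → (0, -8, -3, -3, -8)
pivot(1,1): swap R1↔R2
pivot(1,1)=-8: scale R1 → (0, 1, 3/8, 3/8, 1)
  clear (0,1): R0 −= (2)R1 → (1, 0, -1/4, -3/4, -1/2)
  clear (3,1): R3 −= (1)R1 → (0, 0, 5/8, 5/8, -1)
pivot(2,2)=-1: scale R2 → (0, 0, 1, -4, 2)
  clear (0,2): R0 −= (-1/4)R2 → (1, 0, 0, -7/4, 0)
  clear (1,2): R1 −= (3/8)R2 → (0, 1, 0, 15/8, 1/4)
  clear (3,2): R3 −= (5/8)R2 → (0, 0, 0, 25/8, -9/4)
pivot(3,3)=25/8: scale R3 → (0, 0, 0, 1, -18/25)
  clear (0,3): R0 −= (-7/4)R3 → (1, 0, 0, 0, -63/50)
  clear (1,3): R1 −= (15/8)R3 → (0, 1, 0, 0, 8/5)
  clear (2,3): R2 −= (-4)R3 → (0, 0, 1, 0, -22/25)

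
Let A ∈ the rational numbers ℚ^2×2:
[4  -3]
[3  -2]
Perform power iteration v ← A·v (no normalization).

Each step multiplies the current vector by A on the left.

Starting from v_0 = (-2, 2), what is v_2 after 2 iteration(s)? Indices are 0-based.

v_2 = (-26, -22)

v_0 = (-2, 2).
v_1 = A·v_0 = (-14, -10).
v_2 = A·v_1 = (-26, -22).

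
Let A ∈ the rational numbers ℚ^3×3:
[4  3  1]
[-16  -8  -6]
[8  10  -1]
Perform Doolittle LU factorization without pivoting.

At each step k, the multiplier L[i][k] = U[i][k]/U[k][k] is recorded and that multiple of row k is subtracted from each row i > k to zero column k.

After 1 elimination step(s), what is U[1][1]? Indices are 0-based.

U[1][1] = 4

Step 1: pivot at (0,0) is 4.
  row1 ← row1 − (-4)·row0  ⇒  L[1][0]=-4, U row1=(0, 4, -2)
  row2 ← row2 − (2)·row0  ⇒  L[2][0]=2, U row2=(0, 4, -3)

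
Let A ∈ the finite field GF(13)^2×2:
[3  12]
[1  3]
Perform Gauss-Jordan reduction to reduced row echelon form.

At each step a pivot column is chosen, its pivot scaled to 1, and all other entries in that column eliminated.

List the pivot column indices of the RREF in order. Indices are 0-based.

pivot columns: 0, 1

step 1: normalize row 0 (÷3) = (1, 4)
  row 1: subtract 1×row0 = (0, 12)
step 2: normalize row 1 (÷12) = (0, 1)
  row 0: subtract 4×row1 = (1, 0)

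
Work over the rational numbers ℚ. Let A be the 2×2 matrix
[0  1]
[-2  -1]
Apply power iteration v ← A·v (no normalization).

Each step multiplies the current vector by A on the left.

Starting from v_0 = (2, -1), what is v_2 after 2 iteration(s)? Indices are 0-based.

v_2 = (-3, 5)

v_0 = (2, -1).
v_1 = A·v_0 = (-1, -3).
v_2 = A·v_1 = (-3, 5).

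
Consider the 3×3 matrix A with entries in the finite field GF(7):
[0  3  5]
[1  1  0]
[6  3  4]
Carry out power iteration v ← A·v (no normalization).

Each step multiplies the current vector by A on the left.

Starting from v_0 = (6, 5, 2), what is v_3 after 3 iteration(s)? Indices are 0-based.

v_3 = (5, 0, 0)

v_0 = (6, 5, 2).
v_1 = A·v_0 = (4, 4, 3).
v_2 = A·v_1 = (6, 1, 6).
v_3 = A·v_2 = (5, 0, 0).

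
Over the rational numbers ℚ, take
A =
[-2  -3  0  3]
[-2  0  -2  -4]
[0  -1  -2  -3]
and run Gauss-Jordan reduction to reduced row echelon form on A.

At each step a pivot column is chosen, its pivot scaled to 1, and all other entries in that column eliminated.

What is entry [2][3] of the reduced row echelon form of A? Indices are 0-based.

[1] R0 /= -2  ⇒  (1, 3/2, 0, -3/2)
     R1 -= -2·R0  ⇒  (0, 3, -2, -7)
[2] R1 /= 3  ⇒  (0, 1, -2/3, -7/3)
     R0 -= 3/2·R1  ⇒  (1, 0, 1, 2)
     R2 -= -1·R1  ⇒  (0, 0, -8/3, -16/3)
[3] R2 /= -8/3  ⇒  (0, 0, 1, 2)
     R0 -= 1·R2  ⇒  (1, 0, 0, 0)
     R1 -= -2/3·R2  ⇒  (0, 1, 0, -1)

M[2][3] = 2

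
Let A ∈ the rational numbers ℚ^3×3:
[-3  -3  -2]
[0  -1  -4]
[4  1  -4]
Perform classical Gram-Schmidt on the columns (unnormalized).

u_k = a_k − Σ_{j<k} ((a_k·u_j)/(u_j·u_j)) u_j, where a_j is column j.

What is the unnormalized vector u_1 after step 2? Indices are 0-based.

u_1 = (-36/25, -1, -27/25)

Step 1: u_0 = a_0 = (-3, 0, 4).
Step 2: u_1 = a_1 − (13/25)·u_0 = (-36/25, -1, -27/25).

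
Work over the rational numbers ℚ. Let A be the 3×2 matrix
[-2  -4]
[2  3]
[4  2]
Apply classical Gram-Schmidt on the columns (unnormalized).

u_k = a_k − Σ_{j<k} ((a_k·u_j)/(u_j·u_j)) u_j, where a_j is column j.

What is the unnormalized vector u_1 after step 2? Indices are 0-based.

Step 1: u_0 = a_0 = (-2, 2, 4).
Step 2: u_1 = a_1 − (11/12)·u_0 = (-13/6, 7/6, -5/3).

u_1 = (-13/6, 7/6, -5/3)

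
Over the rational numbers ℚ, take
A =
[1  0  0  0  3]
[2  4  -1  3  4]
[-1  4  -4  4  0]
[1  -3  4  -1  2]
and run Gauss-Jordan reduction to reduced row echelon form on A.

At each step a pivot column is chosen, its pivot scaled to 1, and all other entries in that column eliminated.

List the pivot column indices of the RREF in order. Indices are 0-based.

step 1: normalize row 0 (÷1) = (1, 0, 0, 0, 3)
  row 1: subtract 2×row0 = (0, 4, -1, 3, -2)
  row 2: subtract -1×row0 = (0, 4, -4, 4, 3)
  row 3: subtract 1×row0 = (0, -3, 4, -1, -1)
step 2: normalize row 1 (÷4) = (0, 1, -1/4, 3/4, -1/2)
  row 2: subtract 4×row1 = (0, 0, -3, 1, 5)
  row 3: subtract -3×row1 = (0, 0, 13/4, 5/4, -5/2)
step 3: normalize row 2 (÷-3) = (0, 0, 1, -1/3, -5/3)
  row 1: subtract -1/4×row2 = (0, 1, 0, 2/3, -11/12)
  row 3: subtract 13/4×row2 = (0, 0, 0, 7/3, 35/12)
step 4: normalize row 3 (÷7/3) = (0, 0, 0, 1, 5/4)
  row 1: subtract 2/3×row3 = (0, 1, 0, 0, -7/4)
  row 2: subtract -1/3×row3 = (0, 0, 1, 0, -5/4)

pivot columns: 0, 1, 2, 3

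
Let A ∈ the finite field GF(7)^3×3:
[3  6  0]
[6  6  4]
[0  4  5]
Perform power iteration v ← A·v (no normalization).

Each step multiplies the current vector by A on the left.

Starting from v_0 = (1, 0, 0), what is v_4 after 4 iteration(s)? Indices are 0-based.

v_0 = (1, 0, 0).
v_1 = A·v_0 = (3, 6, 0).
v_2 = A·v_1 = (3, 5, 3).
v_3 = A·v_2 = (4, 4, 0).
v_4 = A·v_3 = (1, 6, 2).

v_4 = (1, 6, 2)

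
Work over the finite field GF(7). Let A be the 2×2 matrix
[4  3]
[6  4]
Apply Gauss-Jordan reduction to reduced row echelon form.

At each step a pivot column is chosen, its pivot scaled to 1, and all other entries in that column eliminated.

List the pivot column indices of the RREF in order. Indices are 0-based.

pivot columns: 0, 1

[1] R0 /= 4  ⇒  (1, 6)
     R1 -= 6·R0  ⇒  (0, 3)
[2] R1 /= 3  ⇒  (0, 1)
     R0 -= 6·R1  ⇒  (1, 0)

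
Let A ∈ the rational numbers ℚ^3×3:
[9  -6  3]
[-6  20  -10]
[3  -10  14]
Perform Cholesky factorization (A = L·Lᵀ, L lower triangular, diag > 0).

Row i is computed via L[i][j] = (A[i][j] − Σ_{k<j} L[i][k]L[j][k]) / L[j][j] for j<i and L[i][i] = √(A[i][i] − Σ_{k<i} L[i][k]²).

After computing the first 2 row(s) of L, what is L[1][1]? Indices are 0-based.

L[1][1] = 4

Step 1: L[0][0] = √(9) = 3.
  L[1][0] = (-6) / L[0][0] = -2.
Step 2: L[1][1] = √(16) = 4.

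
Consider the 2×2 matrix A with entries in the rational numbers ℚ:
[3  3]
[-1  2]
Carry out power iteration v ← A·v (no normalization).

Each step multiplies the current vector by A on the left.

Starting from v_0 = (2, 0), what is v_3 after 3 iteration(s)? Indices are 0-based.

v_3 = (6, -32)

v_0 = (2, 0).
v_1 = A·v_0 = (6, -2).
v_2 = A·v_1 = (12, -10).
v_3 = A·v_2 = (6, -32).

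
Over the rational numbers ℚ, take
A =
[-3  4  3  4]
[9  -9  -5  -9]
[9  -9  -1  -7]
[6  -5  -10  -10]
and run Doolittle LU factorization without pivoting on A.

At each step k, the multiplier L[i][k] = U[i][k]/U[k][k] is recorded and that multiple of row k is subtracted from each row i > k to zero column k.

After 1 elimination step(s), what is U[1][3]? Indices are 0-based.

U[1][3] = 3

Step 1: pivot at (0,0) is -3.
  row1 ← row1 − (-3)·row0  ⇒  L[1][0]=-3, U row1=(0, 3, 4, 3)
  row2 ← row2 − (-3)·row0  ⇒  L[2][0]=-3, U row2=(0, 3, 8, 5)
  row3 ← row3 − (-2)·row0  ⇒  L[3][0]=-2, U row3=(0, 3, -4, -2)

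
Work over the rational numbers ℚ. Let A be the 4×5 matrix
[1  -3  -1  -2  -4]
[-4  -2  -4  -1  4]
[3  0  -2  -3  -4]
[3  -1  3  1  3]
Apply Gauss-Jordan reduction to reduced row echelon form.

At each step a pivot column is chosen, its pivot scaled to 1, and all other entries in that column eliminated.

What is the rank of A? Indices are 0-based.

step 1: normalize row 0 (÷1) = (1, -3, -1, -2, -4)
  row 1: subtract -4×row0 = (0, -14, -8, -9, -12)
  row 2: subtract 3×row0 = (0, 9, 1, 3, 8)
  row 3: subtract 3×row0 = (0, 8, 6, 7, 15)
step 2: normalize row 1 (÷-14) = (0, 1, 4/7, 9/14, 6/7)
  row 0: subtract -3×row1 = (1, 0, 5/7, -1/14, -10/7)
  row 2: subtract 9×row1 = (0, 0, -29/7, -39/14, 2/7)
  row 3: subtract 8×row1 = (0, 0, 10/7, 13/7, 57/7)
step 3: normalize row 2 (÷-29/7) = (0, 0, 1, 39/58, -2/29)
  row 0: subtract 5/7×row2 = (1, 0, 0, -16/29, -40/29)
  row 1: subtract 4/7×row2 = (0, 1, 0, 15/58, 26/29)
  row 3: subtract 10/7×row2 = (0, 0, 0, 26/29, 239/29)
step 4: normalize row 3 (÷26/29) = (0, 0, 0, 1, 239/26)
  row 0: subtract -16/29×row3 = (1, 0, 0, 0, 48/13)
  row 1: subtract 15/58×row3 = (0, 1, 0, 0, -77/52)
  row 2: subtract 39/58×row3 = (0, 0, 1, 0, -25/4)

rank = 4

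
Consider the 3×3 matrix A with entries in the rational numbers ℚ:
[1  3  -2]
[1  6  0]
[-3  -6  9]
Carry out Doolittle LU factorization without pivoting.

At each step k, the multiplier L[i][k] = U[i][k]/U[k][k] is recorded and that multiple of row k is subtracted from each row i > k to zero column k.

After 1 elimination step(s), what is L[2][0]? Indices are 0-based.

[col 0] pivot 1
  R1 -= 1*R0 → (0, 3, 2)  (L[1][0] := 1)
  R2 -= -3*R0 → (0, 3, 3)  (L[2][0] := -3)

L[2][0] = -3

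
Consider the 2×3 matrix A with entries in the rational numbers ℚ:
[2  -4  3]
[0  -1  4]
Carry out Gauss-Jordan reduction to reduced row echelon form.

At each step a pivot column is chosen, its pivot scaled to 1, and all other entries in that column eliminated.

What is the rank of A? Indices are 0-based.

[1] R0 /= 2  ⇒  (1, -2, 3/2)
[2] R1 /= -1  ⇒  (0, 1, -4)
     R0 -= -2·R1  ⇒  (1, 0, -13/2)

rank = 2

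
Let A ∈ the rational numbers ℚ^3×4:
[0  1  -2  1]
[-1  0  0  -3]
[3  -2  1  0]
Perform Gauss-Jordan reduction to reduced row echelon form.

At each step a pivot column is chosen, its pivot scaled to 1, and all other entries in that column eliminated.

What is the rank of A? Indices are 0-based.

rank = 3

pivot(0,0): swap R0↔R1
pivot(0,0)=-1: scale R0 → (1, 0, 0, 3)
  clear (2,0): R2 −= (3)R0 → (0, -2, 1, -9)
pivot(1,1)=1: scale R1 → (0, 1, -2, 1)
  clear (2,1): R2 −= (-2)R1 → (0, 0, -3, -7)
pivot(2,2)=-3: scale R2 → (0, 0, 1, 7/3)
  clear (1,2): R1 −= (-2)R2 → (0, 1, 0, 17/3)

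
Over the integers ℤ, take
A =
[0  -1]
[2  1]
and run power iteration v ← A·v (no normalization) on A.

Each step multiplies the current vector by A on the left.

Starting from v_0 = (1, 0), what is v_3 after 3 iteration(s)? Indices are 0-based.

v_3 = (-2, -2)

v_0 = (1, 0).
v_1 = A·v_0 = (0, 2).
v_2 = A·v_1 = (-2, 2).
v_3 = A·v_2 = (-2, -2).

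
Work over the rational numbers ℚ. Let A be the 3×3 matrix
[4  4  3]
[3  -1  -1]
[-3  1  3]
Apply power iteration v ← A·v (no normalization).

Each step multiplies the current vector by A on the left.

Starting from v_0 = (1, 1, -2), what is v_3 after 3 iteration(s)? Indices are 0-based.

v_3 = (-38, 16, -68)

v_0 = (1, 1, -2).
v_1 = A·v_0 = (2, 4, -8).
v_2 = A·v_1 = (0, 10, -26).
v_3 = A·v_2 = (-38, 16, -68).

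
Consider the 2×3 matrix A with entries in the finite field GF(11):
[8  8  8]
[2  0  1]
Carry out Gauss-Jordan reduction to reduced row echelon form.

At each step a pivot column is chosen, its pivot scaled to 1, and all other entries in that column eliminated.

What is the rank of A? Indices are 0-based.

rank = 2

pivot(0,0)=8: scale R0 → (1, 1, 1)
  clear (1,0): R1 −= (2)R0 → (0, 9, 10)
pivot(1,1)=9: scale R1 → (0, 1, 6)
  clear (0,1): R0 −= (1)R1 → (1, 0, 6)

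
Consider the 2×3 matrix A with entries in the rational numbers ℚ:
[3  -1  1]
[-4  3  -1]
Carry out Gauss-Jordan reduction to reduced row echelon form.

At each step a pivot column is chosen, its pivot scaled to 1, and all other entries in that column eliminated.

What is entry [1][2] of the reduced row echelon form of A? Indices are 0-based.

step 1: normalize row 0 (÷3) = (1, -1/3, 1/3)
  row 1: subtract -4×row0 = (0, 5/3, 1/3)
step 2: normalize row 1 (÷5/3) = (0, 1, 1/5)
  row 0: subtract -1/3×row1 = (1, 0, 2/5)

M[1][2] = 1/5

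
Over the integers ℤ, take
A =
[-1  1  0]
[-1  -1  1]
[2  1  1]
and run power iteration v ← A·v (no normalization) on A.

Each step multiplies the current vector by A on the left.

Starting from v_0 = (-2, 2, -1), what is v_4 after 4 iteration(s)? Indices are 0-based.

v_0 = (-2, 2, -1).
v_1 = A·v_0 = (4, -1, -3).
v_2 = A·v_1 = (-5, -6, 4).
v_3 = A·v_2 = (-1, 15, -12).
v_4 = A·v_3 = (16, -26, 1).

v_4 = (16, -26, 1)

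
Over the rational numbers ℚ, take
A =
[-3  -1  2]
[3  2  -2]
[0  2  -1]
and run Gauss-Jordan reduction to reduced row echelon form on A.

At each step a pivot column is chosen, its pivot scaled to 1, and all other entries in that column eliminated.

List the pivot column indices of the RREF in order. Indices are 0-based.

pivot(0,0)=-3: scale R0 → (1, 1/3, -2/3)
  clear (1,0): R1 −= (3)R0 → (0, 1, 0)
pivot(1,1)=1: scale R1 → (0, 1, 0)
  clear (0,1): R0 −= (1/3)R1 → (1, 0, -2/3)
  clear (2,1): R2 −= (2)R1 → (0, 0, -1)
pivot(2,2)=-1: scale R2 → (0, 0, 1)
  clear (0,2): R0 −= (-2/3)R2 → (1, 0, 0)

pivot columns: 0, 1, 2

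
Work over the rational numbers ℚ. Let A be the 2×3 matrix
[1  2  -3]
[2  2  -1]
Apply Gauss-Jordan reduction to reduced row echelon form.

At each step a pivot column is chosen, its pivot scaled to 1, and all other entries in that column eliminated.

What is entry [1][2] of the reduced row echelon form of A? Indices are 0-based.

pivot(0,0)=1: scale R0 → (1, 2, -3)
  clear (1,0): R1 −= (2)R0 → (0, -2, 5)
pivot(1,1)=-2: scale R1 → (0, 1, -5/2)
  clear (0,1): R0 −= (2)R1 → (1, 0, 2)

M[1][2] = -5/2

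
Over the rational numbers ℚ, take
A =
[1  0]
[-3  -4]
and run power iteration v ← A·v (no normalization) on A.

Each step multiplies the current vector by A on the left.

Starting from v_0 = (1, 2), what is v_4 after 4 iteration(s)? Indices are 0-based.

v_0 = (1, 2).
v_1 = A·v_0 = (1, -11).
v_2 = A·v_1 = (1, 41).
v_3 = A·v_2 = (1, -167).
v_4 = A·v_3 = (1, 665).

v_4 = (1, 665)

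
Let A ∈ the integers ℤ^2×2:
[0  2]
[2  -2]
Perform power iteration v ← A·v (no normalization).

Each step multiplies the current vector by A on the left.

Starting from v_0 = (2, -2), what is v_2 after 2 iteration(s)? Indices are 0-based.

v_0 = (2, -2).
v_1 = A·v_0 = (-4, 8).
v_2 = A·v_1 = (16, -24).

v_2 = (16, -24)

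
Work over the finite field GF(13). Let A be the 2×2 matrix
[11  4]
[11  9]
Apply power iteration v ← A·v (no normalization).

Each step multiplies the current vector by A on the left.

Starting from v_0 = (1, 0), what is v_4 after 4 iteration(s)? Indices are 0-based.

v_4 = (1, 9)

v_0 = (1, 0).
v_1 = A·v_0 = (11, 11).
v_2 = A·v_1 = (9, 12).
v_3 = A·v_2 = (4, 12).
v_4 = A·v_3 = (1, 9).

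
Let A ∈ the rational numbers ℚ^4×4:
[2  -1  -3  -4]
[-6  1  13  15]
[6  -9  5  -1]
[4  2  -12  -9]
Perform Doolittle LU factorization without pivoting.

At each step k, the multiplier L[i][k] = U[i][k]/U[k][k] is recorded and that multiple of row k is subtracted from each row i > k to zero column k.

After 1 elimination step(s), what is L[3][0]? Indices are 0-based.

[col 0] pivot 2
  R1 -= -3*R0 → (0, -2, 4, 3)  (L[1][0] := -3)
  R2 -= 3*R0 → (0, -6, 14, 11)  (L[2][0] := 3)
  R3 -= 2*R0 → (0, 4, -6, -1)  (L[3][0] := 2)

L[3][0] = 2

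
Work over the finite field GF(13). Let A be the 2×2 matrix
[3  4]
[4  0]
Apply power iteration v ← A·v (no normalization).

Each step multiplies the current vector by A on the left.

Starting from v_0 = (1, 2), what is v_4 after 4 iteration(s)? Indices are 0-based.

v_4 = (11, 5)

v_0 = (1, 2).
v_1 = A·v_0 = (11, 4).
v_2 = A·v_1 = (10, 5).
v_3 = A·v_2 = (11, 1).
v_4 = A·v_3 = (11, 5).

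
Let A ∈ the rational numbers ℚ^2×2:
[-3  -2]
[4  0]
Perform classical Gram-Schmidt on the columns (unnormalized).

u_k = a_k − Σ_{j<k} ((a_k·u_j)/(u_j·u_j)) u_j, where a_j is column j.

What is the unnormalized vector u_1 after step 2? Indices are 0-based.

Step 1: u_0 = a_0 = (-3, 4).
Step 2: u_1 = a_1 − (6/25)·u_0 = (-32/25, -24/25).

u_1 = (-32/25, -24/25)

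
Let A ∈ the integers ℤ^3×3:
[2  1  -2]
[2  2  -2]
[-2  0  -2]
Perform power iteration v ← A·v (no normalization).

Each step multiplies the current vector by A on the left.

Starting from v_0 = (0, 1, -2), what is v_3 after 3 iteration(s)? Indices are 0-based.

v_0 = (0, 1, -2).
v_1 = A·v_0 = (5, 6, 4).
v_2 = A·v_1 = (8, 14, -18).
v_3 = A·v_2 = (66, 80, 20).

v_3 = (66, 80, 20)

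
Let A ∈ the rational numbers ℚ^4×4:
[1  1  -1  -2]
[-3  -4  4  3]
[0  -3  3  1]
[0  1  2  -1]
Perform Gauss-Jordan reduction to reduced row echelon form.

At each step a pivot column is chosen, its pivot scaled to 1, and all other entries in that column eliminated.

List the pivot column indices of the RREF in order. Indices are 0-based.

pivot columns: 0, 1, 2, 3

pivot(0,0)=1: scale R0 → (1, 1, -1, -2)
  clear (1,0): R1 −= (-3)R0 → (0, -1, 1, -3)
pivot(1,1)=-1: scale R1 → (0, 1, -1, 3)
  clear (0,1): R0 −= (1)R1 → (1, 0, 0, -5)
  clear (2,1): R2 −= (-3)R1 → (0, 0, 0, 10)
  clear (3,1): R3 −= (1)R1 → (0, 0, 3, -4)
pivot(2,2): swap R2↔R3
pivot(2,2)=3: scale R2 → (0, 0, 1, -4/3)
  clear (1,2): R1 −= (-1)R2 → (0, 1, 0, 5/3)
pivot(3,3)=10: scale R3 → (0, 0, 0, 1)
  clear (0,3): R0 −= (-5)R3 → (1, 0, 0, 0)
  clear (1,3): R1 −= (5/3)R3 → (0, 1, 0, 0)
  clear (2,3): R2 −= (-4/3)R3 → (0, 0, 1, 0)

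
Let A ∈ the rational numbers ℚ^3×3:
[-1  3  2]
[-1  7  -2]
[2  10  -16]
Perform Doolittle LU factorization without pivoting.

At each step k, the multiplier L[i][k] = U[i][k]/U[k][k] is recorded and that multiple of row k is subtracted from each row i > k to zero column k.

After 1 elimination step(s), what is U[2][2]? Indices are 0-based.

U[2][2] = -12

[col 0] pivot -1
  R1 -= 1*R0 → (0, 4, -4)  (L[1][0] := 1)
  R2 -= -2*R0 → (0, 16, -12)  (L[2][0] := -2)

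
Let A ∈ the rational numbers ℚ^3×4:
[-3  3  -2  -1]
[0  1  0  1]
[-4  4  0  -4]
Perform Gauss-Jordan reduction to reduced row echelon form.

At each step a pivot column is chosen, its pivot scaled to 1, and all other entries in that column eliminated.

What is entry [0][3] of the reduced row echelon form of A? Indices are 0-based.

[1] R0 /= -3  ⇒  (1, -1, 2/3, 1/3)
     R2 -= -4·R0  ⇒  (0, 0, 8/3, -8/3)
[2] R1 /= 1  ⇒  (0, 1, 0, 1)
     R0 -= -1·R1  ⇒  (1, 0, 2/3, 4/3)
[3] R2 /= 8/3  ⇒  (0, 0, 1, -1)
     R0 -= 2/3·R2  ⇒  (1, 0, 0, 2)

M[0][3] = 2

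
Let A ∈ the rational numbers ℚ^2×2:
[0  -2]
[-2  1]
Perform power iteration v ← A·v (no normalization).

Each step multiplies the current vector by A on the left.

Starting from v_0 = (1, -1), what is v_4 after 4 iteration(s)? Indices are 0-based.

v_4 = (38, -47)

v_0 = (1, -1).
v_1 = A·v_0 = (2, -3).
v_2 = A·v_1 = (6, -7).
v_3 = A·v_2 = (14, -19).
v_4 = A·v_3 = (38, -47).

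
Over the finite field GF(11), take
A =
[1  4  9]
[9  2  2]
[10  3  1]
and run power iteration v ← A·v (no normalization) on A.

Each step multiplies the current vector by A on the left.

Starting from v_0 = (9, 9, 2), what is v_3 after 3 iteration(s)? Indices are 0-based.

v_0 = (9, 9, 2).
v_1 = A·v_0 = (8, 4, 9).
v_2 = A·v_1 = (6, 10, 2).
v_3 = A·v_2 = (9, 1, 4).

v_3 = (9, 1, 4)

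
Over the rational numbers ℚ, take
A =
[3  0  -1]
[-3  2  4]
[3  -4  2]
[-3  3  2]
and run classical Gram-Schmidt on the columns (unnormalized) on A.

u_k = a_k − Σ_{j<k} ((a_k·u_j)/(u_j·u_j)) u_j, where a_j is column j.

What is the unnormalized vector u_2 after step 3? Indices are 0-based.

Step 1: u_0 = a_0 = (3, -3, 3, -3).
Step 2: u_1 = a_1 − (-3/4)·u_0 = (9/4, -1/4, -7/4, 3/4).
Step 3: u_2 = a_2 − (-5/12)·u_0 − (-3/5)·u_1 = (8/5, 13/5, 11/5, 6/5).

u_2 = (8/5, 13/5, 11/5, 6/5)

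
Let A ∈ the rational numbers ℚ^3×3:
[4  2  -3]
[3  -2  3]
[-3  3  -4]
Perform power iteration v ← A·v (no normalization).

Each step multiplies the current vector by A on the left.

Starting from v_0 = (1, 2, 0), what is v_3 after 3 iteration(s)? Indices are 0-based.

v_3 = (271, -124, 198)

v_0 = (1, 2, 0).
v_1 = A·v_0 = (8, -1, 3).
v_2 = A·v_1 = (21, 35, -39).
v_3 = A·v_2 = (271, -124, 198).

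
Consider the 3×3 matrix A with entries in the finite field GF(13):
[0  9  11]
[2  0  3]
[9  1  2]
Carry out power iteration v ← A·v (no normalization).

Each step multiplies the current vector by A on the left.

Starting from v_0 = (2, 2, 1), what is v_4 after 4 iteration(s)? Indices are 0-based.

v_4 = (12, 10, 12)

v_0 = (2, 2, 1).
v_1 = A·v_0 = (3, 7, 9).
v_2 = A·v_1 = (6, 7, 0).
v_3 = A·v_2 = (11, 12, 9).
v_4 = A·v_3 = (12, 10, 12).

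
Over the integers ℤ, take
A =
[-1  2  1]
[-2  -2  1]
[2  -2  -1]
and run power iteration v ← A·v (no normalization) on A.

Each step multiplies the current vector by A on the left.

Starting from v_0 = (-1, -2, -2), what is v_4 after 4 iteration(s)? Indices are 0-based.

v_4 = (-65, 234, 38)

v_0 = (-1, -2, -2).
v_1 = A·v_0 = (-5, 4, 4).
v_2 = A·v_1 = (17, 6, -22).
v_3 = A·v_2 = (-27, -68, 44).
v_4 = A·v_3 = (-65, 234, 38).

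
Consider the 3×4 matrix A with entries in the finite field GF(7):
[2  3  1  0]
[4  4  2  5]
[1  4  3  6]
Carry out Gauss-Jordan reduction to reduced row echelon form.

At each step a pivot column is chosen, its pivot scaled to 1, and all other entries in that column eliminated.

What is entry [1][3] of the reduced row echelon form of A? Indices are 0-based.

M[1][3] = 1

step 1: normalize row 0 (÷2) = (1, 5, 4, 0)
  row 1: subtract 4×row0 = (0, 5, 0, 5)
  row 2: subtract 1×row0 = (0, 6, 6, 6)
step 2: normalize row 1 (÷5) = (0, 1, 0, 1)
  row 0: subtract 5×row1 = (1, 0, 4, 2)
  row 2: subtract 6×row1 = (0, 0, 6, 0)
step 3: normalize row 2 (÷6) = (0, 0, 1, 0)
  row 0: subtract 4×row2 = (1, 0, 0, 2)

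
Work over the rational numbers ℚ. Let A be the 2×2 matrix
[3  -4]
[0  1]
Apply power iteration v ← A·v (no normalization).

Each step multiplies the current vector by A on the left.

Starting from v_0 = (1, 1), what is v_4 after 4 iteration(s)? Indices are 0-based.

v_0 = (1, 1).
v_1 = A·v_0 = (-1, 1).
v_2 = A·v_1 = (-7, 1).
v_3 = A·v_2 = (-25, 1).
v_4 = A·v_3 = (-79, 1).

v_4 = (-79, 1)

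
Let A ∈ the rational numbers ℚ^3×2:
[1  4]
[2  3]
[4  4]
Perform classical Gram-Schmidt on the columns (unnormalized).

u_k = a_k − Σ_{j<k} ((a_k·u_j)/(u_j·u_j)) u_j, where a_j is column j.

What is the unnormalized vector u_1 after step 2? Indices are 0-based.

u_1 = (58/21, 11/21, -20/21)

Step 1: u_0 = a_0 = (1, 2, 4).
Step 2: u_1 = a_1 − (26/21)·u_0 = (58/21, 11/21, -20/21).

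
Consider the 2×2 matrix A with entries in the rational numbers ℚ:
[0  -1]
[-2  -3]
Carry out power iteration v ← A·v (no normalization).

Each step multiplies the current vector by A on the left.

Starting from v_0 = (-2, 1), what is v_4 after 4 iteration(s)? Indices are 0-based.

v_4 = (-5, -17)

v_0 = (-2, 1).
v_1 = A·v_0 = (-1, 1).
v_2 = A·v_1 = (-1, -1).
v_3 = A·v_2 = (1, 5).
v_4 = A·v_3 = (-5, -17).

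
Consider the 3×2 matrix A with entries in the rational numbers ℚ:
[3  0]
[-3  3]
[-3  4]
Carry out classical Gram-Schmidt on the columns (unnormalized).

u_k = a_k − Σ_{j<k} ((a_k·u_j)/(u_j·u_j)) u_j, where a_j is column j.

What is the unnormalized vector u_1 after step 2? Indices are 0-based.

u_1 = (7/3, 2/3, 5/3)

Step 1: u_0 = a_0 = (3, -3, -3).
Step 2: u_1 = a_1 − (-7/9)·u_0 = (7/3, 2/3, 5/3).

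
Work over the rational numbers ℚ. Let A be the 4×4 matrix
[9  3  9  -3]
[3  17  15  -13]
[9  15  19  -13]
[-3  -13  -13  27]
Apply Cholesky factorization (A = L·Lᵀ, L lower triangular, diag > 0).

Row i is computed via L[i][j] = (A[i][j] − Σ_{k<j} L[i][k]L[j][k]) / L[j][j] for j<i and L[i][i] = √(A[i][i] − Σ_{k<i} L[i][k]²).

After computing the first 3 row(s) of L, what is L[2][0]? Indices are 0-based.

Step 1: L[0][0] = √(9) = 3.
  L[1][0] = (3) / L[0][0] = 1.
Step 2: L[1][1] = √(16) = 4.
  L[2][0] = (9) / L[0][0] = 3.
  L[2][1] = (12) / L[1][1] = 3.
Step 3: L[2][2] = √(1) = 1.

L[2][0] = 3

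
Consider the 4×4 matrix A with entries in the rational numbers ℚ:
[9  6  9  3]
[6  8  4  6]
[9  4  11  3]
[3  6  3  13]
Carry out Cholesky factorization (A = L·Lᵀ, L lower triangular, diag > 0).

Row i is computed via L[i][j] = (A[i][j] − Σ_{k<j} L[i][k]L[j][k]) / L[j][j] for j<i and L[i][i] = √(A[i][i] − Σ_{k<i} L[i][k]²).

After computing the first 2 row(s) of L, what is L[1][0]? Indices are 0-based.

Step 1: L[0][0] = √(9) = 3.
  L[1][0] = (6) / L[0][0] = 2.
Step 2: L[1][1] = √(4) = 2.

L[1][0] = 2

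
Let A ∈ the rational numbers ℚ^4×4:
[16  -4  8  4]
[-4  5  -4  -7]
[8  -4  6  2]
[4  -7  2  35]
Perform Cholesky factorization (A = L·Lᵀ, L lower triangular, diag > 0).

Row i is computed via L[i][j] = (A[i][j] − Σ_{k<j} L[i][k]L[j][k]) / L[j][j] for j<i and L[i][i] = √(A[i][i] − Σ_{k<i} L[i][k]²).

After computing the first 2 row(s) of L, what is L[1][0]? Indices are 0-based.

Step 1: L[0][0] = √(16) = 4.
  L[1][0] = (-4) / L[0][0] = -1.
Step 2: L[1][1] = √(4) = 2.

L[1][0] = -1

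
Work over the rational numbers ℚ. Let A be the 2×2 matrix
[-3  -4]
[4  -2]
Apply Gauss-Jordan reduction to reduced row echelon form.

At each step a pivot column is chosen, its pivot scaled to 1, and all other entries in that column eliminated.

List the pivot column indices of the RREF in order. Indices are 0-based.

pivot(0,0)=-3: scale R0 → (1, 4/3)
  clear (1,0): R1 −= (4)R0 → (0, -22/3)
pivot(1,1)=-22/3: scale R1 → (0, 1)
  clear (0,1): R0 −= (4/3)R1 → (1, 0)

pivot columns: 0, 1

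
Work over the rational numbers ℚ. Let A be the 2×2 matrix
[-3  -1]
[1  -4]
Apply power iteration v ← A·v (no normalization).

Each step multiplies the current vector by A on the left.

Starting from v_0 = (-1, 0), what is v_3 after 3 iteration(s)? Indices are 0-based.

v_0 = (-1, 0).
v_1 = A·v_0 = (3, -1).
v_2 = A·v_1 = (-8, 7).
v_3 = A·v_2 = (17, -36).

v_3 = (17, -36)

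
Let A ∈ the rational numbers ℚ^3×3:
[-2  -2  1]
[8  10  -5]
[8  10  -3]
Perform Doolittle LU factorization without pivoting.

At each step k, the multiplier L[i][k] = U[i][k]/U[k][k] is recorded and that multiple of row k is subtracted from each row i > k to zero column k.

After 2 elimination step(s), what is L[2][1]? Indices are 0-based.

L[2][1] = 1

k=0: U[0][0]=-2
  eliminate (1,0): mult=-4, new row 1: (0, 2, -1); set L[1][0]=-4
  eliminate (2,0): mult=-4, new row 2: (0, 2, 1); set L[2][0]=-4
k=1: U[1][1]=2
  eliminate (2,1): mult=1, new row 2: (0, 0, 2); set L[2][1]=1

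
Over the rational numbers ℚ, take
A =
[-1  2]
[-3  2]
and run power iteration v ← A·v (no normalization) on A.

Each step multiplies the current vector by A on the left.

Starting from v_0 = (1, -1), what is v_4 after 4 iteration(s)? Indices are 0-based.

v_4 = (33, 23)

v_0 = (1, -1).
v_1 = A·v_0 = (-3, -5).
v_2 = A·v_1 = (-7, -1).
v_3 = A·v_2 = (5, 19).
v_4 = A·v_3 = (33, 23).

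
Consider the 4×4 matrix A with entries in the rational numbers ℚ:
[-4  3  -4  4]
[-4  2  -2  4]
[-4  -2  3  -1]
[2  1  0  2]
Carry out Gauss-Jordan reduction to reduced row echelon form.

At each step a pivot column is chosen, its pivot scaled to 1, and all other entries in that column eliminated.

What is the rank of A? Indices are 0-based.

[1] R0 /= -4  ⇒  (1, -3/4, 1, -1)
     R1 -= -4·R0  ⇒  (0, -1, 2, 0)
     R2 -= -4·R0  ⇒  (0, -5, 7, -5)
     R3 -= 2·R0  ⇒  (0, 5/2, -2, 4)
[2] R1 /= -1  ⇒  (0, 1, -2, 0)
     R0 -= -3/4·R1  ⇒  (1, 0, -1/2, -1)
     R2 -= -5·R1  ⇒  (0, 0, -3, -5)
     R3 -= 5/2·R1  ⇒  (0, 0, 3, 4)
[3] R2 /= -3  ⇒  (0, 0, 1, 5/3)
     R0 -= -1/2·R2  ⇒  (1, 0, 0, -1/6)
     R1 -= -2·R2  ⇒  (0, 1, 0, 10/3)
     R3 -= 3·R2  ⇒  (0, 0, 0, -1)
[4] R3 /= -1  ⇒  (0, 0, 0, 1)
     R0 -= -1/6·R3  ⇒  (1, 0, 0, 0)
     R1 -= 10/3·R3  ⇒  (0, 1, 0, 0)
     R2 -= 5/3·R3  ⇒  (0, 0, 1, 0)

rank = 4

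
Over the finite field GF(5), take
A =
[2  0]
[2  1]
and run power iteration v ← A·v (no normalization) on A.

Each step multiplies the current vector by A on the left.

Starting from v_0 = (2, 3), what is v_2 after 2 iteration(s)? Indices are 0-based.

v_2 = (3, 0)

v_0 = (2, 3).
v_1 = A·v_0 = (4, 2).
v_2 = A·v_1 = (3, 0).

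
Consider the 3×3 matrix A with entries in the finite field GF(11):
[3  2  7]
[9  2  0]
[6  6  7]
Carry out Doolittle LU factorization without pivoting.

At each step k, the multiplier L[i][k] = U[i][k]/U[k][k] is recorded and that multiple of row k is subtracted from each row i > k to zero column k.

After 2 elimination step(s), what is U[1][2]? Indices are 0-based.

U[1][2] = 1

k=0: U[0][0]=3
  eliminate (1,0): mult=3, new row 1: (0, 7, 1); set L[1][0]=3
  eliminate (2,0): mult=2, new row 2: (0, 2, 4); set L[2][0]=2
k=1: U[1][1]=7
  eliminate (2,1): mult=5, new row 2: (0, 0, 10); set L[2][1]=5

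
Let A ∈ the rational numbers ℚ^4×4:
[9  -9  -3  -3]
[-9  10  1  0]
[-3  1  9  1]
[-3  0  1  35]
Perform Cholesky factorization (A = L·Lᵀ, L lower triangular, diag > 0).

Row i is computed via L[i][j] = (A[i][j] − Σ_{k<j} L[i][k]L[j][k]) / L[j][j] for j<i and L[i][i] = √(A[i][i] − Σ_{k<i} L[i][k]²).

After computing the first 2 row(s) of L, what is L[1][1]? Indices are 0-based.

L[1][1] = 1

Step 1: L[0][0] = √(9) = 3.
  L[1][0] = (-9) / L[0][0] = -3.
Step 2: L[1][1] = √(1) = 1.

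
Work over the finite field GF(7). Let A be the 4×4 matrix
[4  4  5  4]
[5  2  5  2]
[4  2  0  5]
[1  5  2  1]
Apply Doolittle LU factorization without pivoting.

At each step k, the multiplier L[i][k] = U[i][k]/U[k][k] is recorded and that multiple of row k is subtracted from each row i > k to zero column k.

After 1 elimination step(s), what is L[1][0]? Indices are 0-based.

L[1][0] = 3

k=0: U[0][0]=4
  eliminate (1,0): mult=3, new row 1: (0, 4, 4, 4); set L[1][0]=3
  eliminate (2,0): mult=1, new row 2: (0, 5, 2, 1); set L[2][0]=1
  eliminate (3,0): mult=2, new row 3: (0, 4, 6, 0); set L[3][0]=2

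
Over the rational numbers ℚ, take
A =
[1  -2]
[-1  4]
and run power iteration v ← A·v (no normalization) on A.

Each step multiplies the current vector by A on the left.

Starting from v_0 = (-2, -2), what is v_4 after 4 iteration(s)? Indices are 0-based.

v_0 = (-2, -2).
v_1 = A·v_0 = (2, -6).
v_2 = A·v_1 = (14, -26).
v_3 = A·v_2 = (66, -118).
v_4 = A·v_3 = (302, -538).

v_4 = (302, -538)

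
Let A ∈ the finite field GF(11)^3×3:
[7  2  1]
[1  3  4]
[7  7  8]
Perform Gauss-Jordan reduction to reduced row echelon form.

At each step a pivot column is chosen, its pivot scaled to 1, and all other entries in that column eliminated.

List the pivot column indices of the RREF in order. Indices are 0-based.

pivot columns: 0, 1, 2

pivot(0,0)=7: scale R0 → (1, 5, 8)
  clear (1,0): R1 −= (1)R0 → (0, 9, 7)
  clear (2,0): R2 −= (7)R0 → (0, 5, 7)
pivot(1,1)=9: scale R1 → (0, 1, 2)
  clear (0,1): R0 −= (5)R1 → (1, 0, 9)
  clear (2,1): R2 −= (5)R1 → (0, 0, 8)
pivot(2,2)=8: scale R2 → (0, 0, 1)
  clear (0,2): R0 −= (9)R2 → (1, 0, 0)
  clear (1,2): R1 −= (2)R2 → (0, 1, 0)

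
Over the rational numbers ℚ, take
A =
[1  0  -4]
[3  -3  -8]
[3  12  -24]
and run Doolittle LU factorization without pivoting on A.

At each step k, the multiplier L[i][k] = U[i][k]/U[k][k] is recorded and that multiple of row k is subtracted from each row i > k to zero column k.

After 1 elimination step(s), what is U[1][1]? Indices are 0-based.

Step 1: pivot at (0,0) is 1.
  row1 ← row1 − (3)·row0  ⇒  L[1][0]=3, U row1=(0, -3, 4)
  row2 ← row2 − (3)·row0  ⇒  L[2][0]=3, U row2=(0, 12, -12)

U[1][1] = -3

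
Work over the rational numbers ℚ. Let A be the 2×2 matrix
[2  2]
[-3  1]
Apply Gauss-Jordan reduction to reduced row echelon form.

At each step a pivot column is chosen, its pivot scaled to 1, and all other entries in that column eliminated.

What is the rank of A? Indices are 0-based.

step 1: normalize row 0 (÷2) = (1, 1)
  row 1: subtract -3×row0 = (0, 4)
step 2: normalize row 1 (÷4) = (0, 1)
  row 0: subtract 1×row1 = (1, 0)

rank = 2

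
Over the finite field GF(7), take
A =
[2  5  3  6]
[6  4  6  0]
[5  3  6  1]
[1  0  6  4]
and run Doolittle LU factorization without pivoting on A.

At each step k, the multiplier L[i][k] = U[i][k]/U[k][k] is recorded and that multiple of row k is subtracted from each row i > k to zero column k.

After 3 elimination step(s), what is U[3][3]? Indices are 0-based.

U[3][3] = 3

k=0: U[0][0]=2
  eliminate (1,0): mult=3, new row 1: (0, 3, 4, 3); set L[1][0]=3
  eliminate (2,0): mult=6, new row 2: (0, 1, 2, 0); set L[2][0]=6
  eliminate (3,0): mult=4, new row 3: (0, 1, 1, 1); set L[3][0]=4
k=1: U[1][1]=3
  eliminate (2,1): mult=5, new row 2: (0, 0, 3, 6); set L[2][1]=5
  eliminate (3,1): mult=5, new row 3: (0, 0, 2, 0); set L[3][1]=5
k=2: U[2][2]=3
  eliminate (3,2): mult=3, new row 3: (0, 0, 0, 3); set L[3][2]=3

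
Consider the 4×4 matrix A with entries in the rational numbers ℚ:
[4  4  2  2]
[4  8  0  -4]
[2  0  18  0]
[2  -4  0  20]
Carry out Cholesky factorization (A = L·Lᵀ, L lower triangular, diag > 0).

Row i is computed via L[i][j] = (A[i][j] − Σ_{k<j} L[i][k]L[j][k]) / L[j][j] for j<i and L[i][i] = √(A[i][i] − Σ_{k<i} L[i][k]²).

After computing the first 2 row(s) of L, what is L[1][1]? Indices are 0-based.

L[1][1] = 2

Step 1: L[0][0] = √(4) = 2.
  L[1][0] = (4) / L[0][0] = 2.
Step 2: L[1][1] = √(4) = 2.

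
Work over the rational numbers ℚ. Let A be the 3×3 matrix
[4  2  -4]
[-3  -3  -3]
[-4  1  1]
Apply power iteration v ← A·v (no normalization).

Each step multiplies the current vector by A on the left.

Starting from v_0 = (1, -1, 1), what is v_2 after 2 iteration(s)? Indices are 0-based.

v_2 = (2, 27, 1)

v_0 = (1, -1, 1).
v_1 = A·v_0 = (-2, -3, -4).
v_2 = A·v_1 = (2, 27, 1).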